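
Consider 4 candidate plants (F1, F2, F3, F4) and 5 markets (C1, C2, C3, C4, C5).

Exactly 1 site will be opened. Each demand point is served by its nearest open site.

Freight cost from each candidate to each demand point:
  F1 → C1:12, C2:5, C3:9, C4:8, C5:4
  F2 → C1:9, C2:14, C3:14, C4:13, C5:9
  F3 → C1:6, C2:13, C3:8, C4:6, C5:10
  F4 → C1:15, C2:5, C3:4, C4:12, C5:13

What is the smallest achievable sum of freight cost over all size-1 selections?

Open {F1}.
  C1→F1 12, C2→F1 5, C3→F1 9, C4→F1 8, C5→F1 4  ⇒ total 38.
Compare {F3}: total 43.
Compare {F4}: total 49.
No size-1 selection does better; minimum is 38.

38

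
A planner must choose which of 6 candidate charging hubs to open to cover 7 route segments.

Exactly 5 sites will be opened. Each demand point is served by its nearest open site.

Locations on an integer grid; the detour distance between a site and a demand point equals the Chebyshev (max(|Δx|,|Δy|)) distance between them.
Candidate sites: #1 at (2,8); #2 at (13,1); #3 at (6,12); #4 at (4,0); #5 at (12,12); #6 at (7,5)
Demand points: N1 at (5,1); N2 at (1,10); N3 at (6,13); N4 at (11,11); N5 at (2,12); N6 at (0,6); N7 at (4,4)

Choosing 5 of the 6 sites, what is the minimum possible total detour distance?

Open {#1, #3, #4, #5, #6}.
  N1→#4 1, N2→#1 2, N3→#3 1, N4→#5 1, N5→#1 4, N6→#1 2, N7→#6 3  ⇒ total 14.
Compare {#1, #2, #3, #4, #5}: total 15.
Compare {#1, #2, #3, #5, #6}: total 17.
No size-5 selection does better; minimum is 14.

14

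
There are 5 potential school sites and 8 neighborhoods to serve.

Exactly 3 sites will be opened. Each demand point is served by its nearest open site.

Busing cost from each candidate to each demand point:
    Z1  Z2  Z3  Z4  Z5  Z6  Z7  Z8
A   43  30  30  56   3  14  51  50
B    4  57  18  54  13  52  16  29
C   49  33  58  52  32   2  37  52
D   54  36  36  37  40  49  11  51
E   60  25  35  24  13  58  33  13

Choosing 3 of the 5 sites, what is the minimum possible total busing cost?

Open {B, C, E}.
  Z1→B 4, Z2→E 25, Z3→B 18, Z4→E 24, Z5→B 13, Z6→C 2, Z7→B 16, Z8→E 13  ⇒ total 115.
Compare {A, B, E}: total 117.
Compare {A, B, D}: total 146.
No size-3 selection does better; minimum is 115.

115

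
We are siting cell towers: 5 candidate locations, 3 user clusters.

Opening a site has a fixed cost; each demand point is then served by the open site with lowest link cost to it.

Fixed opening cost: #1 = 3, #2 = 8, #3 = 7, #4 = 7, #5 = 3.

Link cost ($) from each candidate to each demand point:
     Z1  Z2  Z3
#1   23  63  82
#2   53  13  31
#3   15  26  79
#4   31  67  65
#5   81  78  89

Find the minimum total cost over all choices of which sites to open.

74

Open {#2, #3}: assign each demand point to its cheapest open site.
  Z1→#3 15, Z2→#2 13, Z3→#2 31
  link cost 59, fixed 15 → total 74.
Compare {#1, #2, #3}: link cost 59 + fixed 18 = 77.
Compare {#2, #3, #5}: link cost 59 + fixed 18 = 77.
Compare {#1, #2}: link cost 67 + fixed 11 = 78.
All other subsets cost ≥ 77. Minimum total cost: 74.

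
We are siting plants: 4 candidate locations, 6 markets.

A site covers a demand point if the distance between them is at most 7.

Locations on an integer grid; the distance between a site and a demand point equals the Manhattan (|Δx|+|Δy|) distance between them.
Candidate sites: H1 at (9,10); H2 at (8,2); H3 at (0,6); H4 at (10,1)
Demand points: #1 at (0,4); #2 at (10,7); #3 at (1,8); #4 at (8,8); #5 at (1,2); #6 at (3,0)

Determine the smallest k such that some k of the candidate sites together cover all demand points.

Coverage sets (demand points within 7 of each site):
  H1: {#2, #4}
  H2: {#2, #4, #5, #6}
  H3: {#1, #3, #5}
  H4: {#2}
No single site covers all 6 demand points.
But {H2, H3} covers everything, so the minimum is 2.

2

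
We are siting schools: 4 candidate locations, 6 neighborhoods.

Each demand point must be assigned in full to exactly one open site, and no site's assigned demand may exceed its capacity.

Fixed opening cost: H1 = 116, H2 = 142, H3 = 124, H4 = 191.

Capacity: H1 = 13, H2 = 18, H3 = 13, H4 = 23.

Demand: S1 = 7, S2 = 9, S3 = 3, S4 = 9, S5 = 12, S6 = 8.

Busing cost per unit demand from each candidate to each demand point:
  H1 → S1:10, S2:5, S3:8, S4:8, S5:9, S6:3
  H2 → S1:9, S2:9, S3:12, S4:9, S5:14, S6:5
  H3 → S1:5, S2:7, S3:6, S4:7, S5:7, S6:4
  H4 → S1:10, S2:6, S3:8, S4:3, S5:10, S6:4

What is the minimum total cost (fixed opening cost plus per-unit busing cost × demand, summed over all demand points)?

Open {H2, H3, H4}; cheapest assignment that respects the capacities:
  H2 (cap 18, load 15): S1, S6 — cost 7×9 + 8×5 = 103
  H3 (cap 13, load 12): S5 — cost 12×7 = 84
  H4 (cap 23, load 21): S2, S3, S4 — cost 9×6 + 3×8 + 9×3 = 105
  Shipping 292, fixed 457 → total 749.
  Any other capacity-feasible assignment to {H2, H3, H4} ships for at least 292.
Compare {H1, H2, H4}: its best feasible assignment gives total 765.
Compare {H1, H2, H3, H4}: its best feasible assignment gives total 848.
Every other set of open sites that can feasibly serve all demand totals ≥ 765 even under its best assignment. Minimum: 749.

749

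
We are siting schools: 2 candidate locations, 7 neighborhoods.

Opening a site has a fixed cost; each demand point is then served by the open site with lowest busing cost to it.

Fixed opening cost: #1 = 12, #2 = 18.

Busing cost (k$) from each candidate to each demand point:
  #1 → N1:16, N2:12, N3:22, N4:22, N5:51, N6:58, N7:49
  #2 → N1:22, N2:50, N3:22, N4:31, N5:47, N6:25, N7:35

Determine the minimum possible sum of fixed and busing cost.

209

Open {#1, #2}: assign each demand point to its cheapest open site.
  N1→#1 16, N2→#1 12, N3→#1 22, N4→#1 22, N5→#2 47, N6→#2 25, N7→#2 35
  busing cost 179, fixed 30 → total 209.
Compare {#1}: busing cost 230 + fixed 12 = 242.
Compare {#2}: busing cost 232 + fixed 18 = 250.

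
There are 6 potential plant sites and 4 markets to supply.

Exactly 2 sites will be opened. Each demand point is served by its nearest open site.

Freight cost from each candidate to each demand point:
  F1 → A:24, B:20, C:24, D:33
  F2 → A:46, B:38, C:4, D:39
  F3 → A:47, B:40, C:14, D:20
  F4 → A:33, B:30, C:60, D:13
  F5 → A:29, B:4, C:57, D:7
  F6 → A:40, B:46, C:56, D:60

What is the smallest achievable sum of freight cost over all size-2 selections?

44

Open {F2, F5}.
  A→F5 29, B→F5 4, C→F2 4, D→F5 7  ⇒ total 44.
Compare {F3, F5}: total 54.
Compare {F1, F5}: total 59.
No size-2 selection does better; minimum is 44.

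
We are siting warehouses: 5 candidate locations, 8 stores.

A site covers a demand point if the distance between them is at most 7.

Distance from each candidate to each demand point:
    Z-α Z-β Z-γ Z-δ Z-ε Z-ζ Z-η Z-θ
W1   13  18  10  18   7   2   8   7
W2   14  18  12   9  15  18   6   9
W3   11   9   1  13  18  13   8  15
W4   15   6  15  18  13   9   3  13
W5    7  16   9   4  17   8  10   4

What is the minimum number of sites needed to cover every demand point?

4

Coverage sets (demand points within 7 of each site):
  W1: {Z-ε, Z-ζ, Z-θ}
  W2: {Z-η}
  W3: {Z-γ}
  W4: {Z-β, Z-η}
  W5: {Z-α, Z-δ, Z-θ}
No 3 sites suffice: every size-3 union leaves at least one demand point uncovered.
But {W1, W3, W4, W5} covers everything, so the minimum is 4.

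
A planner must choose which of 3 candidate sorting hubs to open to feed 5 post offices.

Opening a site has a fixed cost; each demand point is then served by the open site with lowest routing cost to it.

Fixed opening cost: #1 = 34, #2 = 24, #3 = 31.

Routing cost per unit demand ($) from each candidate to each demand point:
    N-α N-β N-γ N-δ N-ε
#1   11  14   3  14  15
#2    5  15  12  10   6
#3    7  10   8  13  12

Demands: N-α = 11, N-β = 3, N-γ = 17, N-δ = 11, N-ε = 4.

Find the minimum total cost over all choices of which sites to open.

340

Open {#1, #2}: assign each demand point to its cheapest open site.
  N-α→#2 11×5=55, N-β→#1 3×14=42, N-γ→#1 17×3=51, N-δ→#2 11×10=110, N-ε→#2 4×6=24
  routing cost 282, fixed 58 → total 340.
Compare {#1, #2, #3}: routing cost 270 + fixed 89 = 359.
Compare {#2, #3}: routing cost 355 + fixed 55 = 410.
Compare {#1, #3}: routing cost 349 + fixed 65 = 414.
All other subsets cost ≥ 359. Minimum total cost: 340.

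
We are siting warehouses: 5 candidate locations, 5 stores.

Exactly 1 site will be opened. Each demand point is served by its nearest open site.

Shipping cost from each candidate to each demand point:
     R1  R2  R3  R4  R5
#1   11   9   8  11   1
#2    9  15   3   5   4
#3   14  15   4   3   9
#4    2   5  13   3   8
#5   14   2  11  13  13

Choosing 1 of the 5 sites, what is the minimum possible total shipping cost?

31

Open {#4}.
  R1→#4 2, R2→#4 5, R3→#4 13, R4→#4 3, R5→#4 8  ⇒ total 31.
Compare {#2}: total 36.
Compare {#1}: total 40.
No size-1 selection does better; minimum is 31.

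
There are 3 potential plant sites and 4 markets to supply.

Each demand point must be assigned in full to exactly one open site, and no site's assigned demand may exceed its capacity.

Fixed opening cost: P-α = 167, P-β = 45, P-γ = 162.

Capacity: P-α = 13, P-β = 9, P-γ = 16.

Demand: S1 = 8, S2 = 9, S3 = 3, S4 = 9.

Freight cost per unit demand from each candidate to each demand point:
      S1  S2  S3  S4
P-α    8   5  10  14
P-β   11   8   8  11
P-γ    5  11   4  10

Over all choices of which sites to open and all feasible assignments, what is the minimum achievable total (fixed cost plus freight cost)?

570

Open {P-α, P-β, P-γ}; cheapest assignment that respects the capacities:
  P-α (cap 13, load 9): S2 — cost 9×5 = 45
  P-β (cap 9, load 9): S4 — cost 9×11 = 99
  P-γ (cap 16, load 11): S1, S3 — cost 8×5 + 3×4 = 52
  Shipping 196, fixed 374 → total 570.
  Any other capacity-feasible assignment to {P-α, P-β, P-γ} ships for at least 196.
Total demand is 29; every other set of sites either has combined capacity below 29 or cannot fit the demands without splitting one across sites, so {P-α, P-β, P-γ} is the only feasible choice of open sites. Minimum: 570.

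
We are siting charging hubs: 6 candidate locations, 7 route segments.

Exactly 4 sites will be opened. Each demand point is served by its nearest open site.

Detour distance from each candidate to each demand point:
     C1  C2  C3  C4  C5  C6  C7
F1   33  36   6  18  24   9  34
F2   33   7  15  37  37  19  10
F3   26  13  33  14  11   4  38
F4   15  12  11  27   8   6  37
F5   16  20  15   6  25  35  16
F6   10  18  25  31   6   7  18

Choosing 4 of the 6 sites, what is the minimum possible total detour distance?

Open {F1, F2, F5, F6}.
  C1→F6 10, C2→F2 7, C3→F1 6, C4→F5 6, C5→F6 6, C6→F6 7, C7→F2 10  ⇒ total 52.
Compare {F2, F4, F5, F6}: total 56.
Compare {F1, F2, F3, F6}: total 57.
No size-4 selection does better; minimum is 52.

52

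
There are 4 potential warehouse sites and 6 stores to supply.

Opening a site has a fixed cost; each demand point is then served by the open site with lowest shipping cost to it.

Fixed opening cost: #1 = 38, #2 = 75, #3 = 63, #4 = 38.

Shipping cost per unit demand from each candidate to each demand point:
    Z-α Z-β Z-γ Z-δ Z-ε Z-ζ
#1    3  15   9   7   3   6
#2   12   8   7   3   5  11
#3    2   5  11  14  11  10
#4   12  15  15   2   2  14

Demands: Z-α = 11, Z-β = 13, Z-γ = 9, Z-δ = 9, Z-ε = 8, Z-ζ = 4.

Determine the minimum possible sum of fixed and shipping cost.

361

Open {#3, #4}: assign each demand point to its cheapest open site.
  Z-α→#3 11×2=22, Z-β→#3 13×5=65, Z-γ→#3 9×11=99, Z-δ→#4 9×2=18, Z-ε→#4 8×2=16, Z-ζ→#3 4×10=40
  shipping cost 260, fixed 101 → total 361.
Compare {#1, #3, #4}: shipping cost 226 + fixed 139 = 365.
Compare {#1, #3}: shipping cost 279 + fixed 101 = 380.
Compare {#1, #2}: shipping cost 275 + fixed 113 = 388.
All other subsets cost ≥ 365. Minimum total cost: 361.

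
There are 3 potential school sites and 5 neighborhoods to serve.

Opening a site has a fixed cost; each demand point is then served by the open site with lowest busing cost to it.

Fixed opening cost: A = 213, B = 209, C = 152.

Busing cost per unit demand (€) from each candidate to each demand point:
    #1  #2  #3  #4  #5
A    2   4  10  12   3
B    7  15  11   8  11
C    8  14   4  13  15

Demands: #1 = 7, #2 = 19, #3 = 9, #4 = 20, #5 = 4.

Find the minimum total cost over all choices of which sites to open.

645

Open {A}: assign each demand point to its cheapest open site.
  #1→A 7×2=14, #2→A 19×4=76, #3→A 9×10=90, #4→A 20×12=240, #5→A 4×3=12
  busing cost 432, fixed 213 → total 645.
Compare {A, C}: busing cost 378 + fixed 365 = 743.
Compare {A, B}: busing cost 352 + fixed 422 = 774.
Compare {C}: busing cost 678 + fixed 152 = 830.
All other subsets cost ≥ 743. Minimum total cost: 645.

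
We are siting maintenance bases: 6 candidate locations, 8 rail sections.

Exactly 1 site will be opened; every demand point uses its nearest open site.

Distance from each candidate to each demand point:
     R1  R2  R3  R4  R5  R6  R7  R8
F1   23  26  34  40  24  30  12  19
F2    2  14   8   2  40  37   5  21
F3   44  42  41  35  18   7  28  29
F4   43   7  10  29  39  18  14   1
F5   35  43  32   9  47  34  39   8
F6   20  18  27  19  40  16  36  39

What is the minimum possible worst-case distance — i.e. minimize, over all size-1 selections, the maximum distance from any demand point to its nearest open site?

Open {F1}.
  Farthest demand point is R4 at distance 40 (to F1); all others are ≤ 40.
With {F2} the worst case is 40.
With {F6} the worst case is 40.
No size-1 selection achieves below 40.

40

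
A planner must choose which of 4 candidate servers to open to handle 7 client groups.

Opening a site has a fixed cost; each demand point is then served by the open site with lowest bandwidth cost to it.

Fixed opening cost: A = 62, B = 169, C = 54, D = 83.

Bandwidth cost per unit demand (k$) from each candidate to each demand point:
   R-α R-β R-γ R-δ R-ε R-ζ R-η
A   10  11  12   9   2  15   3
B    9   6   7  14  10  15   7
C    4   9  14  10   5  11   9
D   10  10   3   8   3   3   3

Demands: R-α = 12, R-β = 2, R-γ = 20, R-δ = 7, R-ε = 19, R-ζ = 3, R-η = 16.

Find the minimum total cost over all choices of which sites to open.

Open {C, D}: assign each demand point to its cheapest open site.
  R-α→C 12×4=48, R-β→C 2×9=18, R-γ→D 20×3=60, R-δ→D 7×8=56, R-ε→D 19×3=57, R-ζ→D 3×3=9, R-η→D 16×3=48
  bandwidth cost 296, fixed 137 → total 433.
Compare {D}: bandwidth cost 370 + fixed 83 = 453.
Compare {A, C, D}: bandwidth cost 277 + fixed 199 = 476.
Compare {A, D}: bandwidth cost 351 + fixed 145 = 496.
All other subsets cost ≥ 453. Minimum total cost: 433.

433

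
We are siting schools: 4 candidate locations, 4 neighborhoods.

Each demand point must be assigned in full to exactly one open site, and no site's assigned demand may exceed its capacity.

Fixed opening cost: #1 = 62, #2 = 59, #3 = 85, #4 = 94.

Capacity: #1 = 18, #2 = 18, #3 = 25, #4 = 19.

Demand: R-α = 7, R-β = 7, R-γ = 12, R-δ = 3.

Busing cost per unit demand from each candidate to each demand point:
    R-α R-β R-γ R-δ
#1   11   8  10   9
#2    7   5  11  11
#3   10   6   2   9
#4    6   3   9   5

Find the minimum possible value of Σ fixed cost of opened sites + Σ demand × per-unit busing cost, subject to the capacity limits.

Open {#2, #3}; cheapest assignment that respects the capacities:
  #2 (cap 18, load 14): R-α, R-β — cost 7×7 + 7×5 = 84
  #3 (cap 25, load 15): R-γ, R-δ — cost 12×2 + 3×9 = 51
  Shipping 135, fixed 144 → total 279.
  Any other capacity-feasible assignment to {#2, #3} ships for at least 135.
Compare {#3, #4}: its best feasible assignment gives total 281.
Compare {#1, #3}: its best feasible assignment gives total 317.
Every other set of open sites that can feasibly serve all demand totals ≥ 281 even under its best assignment. Minimum: 279.

279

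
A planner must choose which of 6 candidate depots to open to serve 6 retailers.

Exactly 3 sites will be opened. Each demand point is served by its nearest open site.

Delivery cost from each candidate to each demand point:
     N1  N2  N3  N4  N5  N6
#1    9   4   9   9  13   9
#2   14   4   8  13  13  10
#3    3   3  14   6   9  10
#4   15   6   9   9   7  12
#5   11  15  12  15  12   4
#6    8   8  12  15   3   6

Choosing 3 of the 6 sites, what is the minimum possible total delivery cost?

Open {#2, #3, #6}.
  N1→#3 3, N2→#3 3, N3→#2 8, N4→#3 6, N5→#6 3, N6→#6 6  ⇒ total 29.
Compare {#1, #3, #6}: total 30.
Compare {#3, #4, #6}: total 30.
No size-3 selection does better; minimum is 29.

29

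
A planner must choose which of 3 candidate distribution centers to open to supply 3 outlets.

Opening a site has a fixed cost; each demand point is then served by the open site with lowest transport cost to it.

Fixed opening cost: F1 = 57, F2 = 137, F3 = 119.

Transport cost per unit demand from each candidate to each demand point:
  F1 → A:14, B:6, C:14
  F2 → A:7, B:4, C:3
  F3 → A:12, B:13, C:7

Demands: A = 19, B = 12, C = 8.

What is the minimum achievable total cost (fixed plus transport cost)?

Open {F2}: assign each demand point to its cheapest open site.
  A→F2 19×7=133, B→F2 12×4=48, C→F2 8×3=24
  transport cost 205, fixed 137 → total 342.
Compare {F1, F2}: transport cost 205 + fixed 194 = 399.
Compare {F2, F3}: transport cost 205 + fixed 256 = 461.
Compare {F1}: transport cost 450 + fixed 57 = 507.
All other subsets cost ≥ 399. Minimum total cost: 342.

342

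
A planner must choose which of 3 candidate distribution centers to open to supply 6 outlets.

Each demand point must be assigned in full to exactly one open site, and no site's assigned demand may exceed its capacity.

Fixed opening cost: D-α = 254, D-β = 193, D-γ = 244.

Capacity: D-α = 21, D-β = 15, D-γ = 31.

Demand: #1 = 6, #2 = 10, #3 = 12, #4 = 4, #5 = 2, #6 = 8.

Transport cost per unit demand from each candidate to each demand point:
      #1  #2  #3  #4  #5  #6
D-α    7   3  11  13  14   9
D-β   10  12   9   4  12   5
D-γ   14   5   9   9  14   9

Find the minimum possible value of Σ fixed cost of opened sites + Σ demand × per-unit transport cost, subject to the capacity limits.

759

Open {D-β, D-γ}; cheapest assignment that respects the capacities:
  D-β (cap 15, load 14): #1, #6 — cost 6×10 + 8×5 = 100
  D-γ (cap 31, load 28): #2, #3, #4, #5 — cost 10×5 + 12×9 + 4×9 + 2×14 = 222
  Shipping 322, fixed 437 → total 759.
  Any other capacity-feasible assignment to {D-β, D-γ} ships for at least 322.
Compare {D-α, D-γ}: its best feasible assignment gives total 814.
Compare {D-α, D-β, D-γ}: its best feasible assignment gives total 951.
Every other set of open sites that can feasibly serve all demand totals ≥ 814 even under its best assignment. Minimum: 759.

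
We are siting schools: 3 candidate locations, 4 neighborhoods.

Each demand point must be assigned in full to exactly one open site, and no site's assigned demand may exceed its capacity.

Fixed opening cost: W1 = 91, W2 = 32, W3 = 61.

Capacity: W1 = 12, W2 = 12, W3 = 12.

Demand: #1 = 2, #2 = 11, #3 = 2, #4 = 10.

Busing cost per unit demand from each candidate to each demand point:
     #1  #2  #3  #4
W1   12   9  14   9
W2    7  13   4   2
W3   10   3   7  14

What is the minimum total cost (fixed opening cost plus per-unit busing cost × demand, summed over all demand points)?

Open {W1, W2, W3}; cheapest assignment that respects the capacities:
  W1 (cap 12, load 2): #1 — cost 2×12 = 24
  W2 (cap 12, load 12): #3, #4 — cost 2×4 + 10×2 = 28
  W3 (cap 12, load 11): #2 — cost 11×3 = 33
  Shipping 85, fixed 184 → total 269.
  Any other capacity-feasible assignment to {W1, W2, W3} ships for at least 85.
Total demand is 25 and no other set of sites has combined capacity ≥ 25, so {W1, W2, W3} is the only feasible choice of open sites. Minimum: 269.

269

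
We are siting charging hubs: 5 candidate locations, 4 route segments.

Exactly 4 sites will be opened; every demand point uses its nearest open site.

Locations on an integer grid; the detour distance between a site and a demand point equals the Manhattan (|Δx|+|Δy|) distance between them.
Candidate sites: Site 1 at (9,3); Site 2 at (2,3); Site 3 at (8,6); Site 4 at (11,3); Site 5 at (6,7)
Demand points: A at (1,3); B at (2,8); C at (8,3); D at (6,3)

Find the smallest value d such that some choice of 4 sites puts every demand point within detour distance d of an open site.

Open {Site 1, Site 2, Site 3, Site 4}.
  Farthest demand point is B at detour distance 5 (to Site 2); all others are ≤ 5.
With {Site 1, Site 2, Site 3, Site 5} the worst case is 5.
With {Site 1, Site 2, Site 4, Site 5} the worst case is 5.
No size-4 selection achieves below 5.

5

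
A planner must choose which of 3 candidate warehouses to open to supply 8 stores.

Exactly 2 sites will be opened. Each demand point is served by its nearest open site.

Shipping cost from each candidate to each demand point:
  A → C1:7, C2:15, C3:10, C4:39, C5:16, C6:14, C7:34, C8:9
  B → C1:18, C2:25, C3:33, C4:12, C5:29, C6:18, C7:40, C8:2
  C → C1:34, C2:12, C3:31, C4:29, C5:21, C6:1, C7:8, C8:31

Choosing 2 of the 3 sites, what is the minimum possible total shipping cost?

Open {A, C}.
  C1→A 7, C2→C 12, C3→A 10, C4→C 29, C5→A 16, C6→C 1, C7→C 8, C8→A 9  ⇒ total 92.
Compare {B, C}: total 105.
Compare {A, B}: total 110.

92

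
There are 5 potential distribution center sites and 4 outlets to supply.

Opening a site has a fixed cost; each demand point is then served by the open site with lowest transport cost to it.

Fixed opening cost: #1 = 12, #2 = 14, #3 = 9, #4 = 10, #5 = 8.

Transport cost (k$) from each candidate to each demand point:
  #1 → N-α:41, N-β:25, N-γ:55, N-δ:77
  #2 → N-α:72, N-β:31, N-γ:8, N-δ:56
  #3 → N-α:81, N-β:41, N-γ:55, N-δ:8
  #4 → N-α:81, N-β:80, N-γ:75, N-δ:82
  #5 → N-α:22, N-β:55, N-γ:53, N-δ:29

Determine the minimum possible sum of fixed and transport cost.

Open {#2, #3, #5}: assign each demand point to its cheapest open site.
  N-α→#5 22, N-β→#2 31, N-γ→#2 8, N-δ→#3 8
  transport cost 69, fixed 31 → total 100.
Compare {#1, #2, #3, #5}: transport cost 63 + fixed 43 = 106.
Compare {#2, #3, #4, #5}: transport cost 69 + fixed 41 = 110.
Compare {#2, #5}: transport cost 90 + fixed 22 = 112.
All other subsets cost ≥ 106. Minimum total cost: 100.

100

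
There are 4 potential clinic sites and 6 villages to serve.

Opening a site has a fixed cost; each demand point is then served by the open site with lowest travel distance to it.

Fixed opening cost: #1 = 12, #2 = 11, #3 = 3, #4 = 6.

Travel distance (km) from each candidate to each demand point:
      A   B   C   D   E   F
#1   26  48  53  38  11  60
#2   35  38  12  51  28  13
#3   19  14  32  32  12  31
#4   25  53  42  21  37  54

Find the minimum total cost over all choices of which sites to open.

111

Open {#2, #3, #4}: assign each demand point to its cheapest open site.
  A→#3 19, B→#3 14, C→#2 12, D→#4 21, E→#3 12, F→#2 13
  travel distance 91, fixed 20 → total 111.
Compare {#2, #3}: travel distance 102 + fixed 14 = 116.
Compare {#1, #2, #3, #4}: travel distance 90 + fixed 32 = 122.
Compare {#1, #2, #3}: travel distance 101 + fixed 26 = 127.
All other subsets cost ≥ 116. Minimum total cost: 111.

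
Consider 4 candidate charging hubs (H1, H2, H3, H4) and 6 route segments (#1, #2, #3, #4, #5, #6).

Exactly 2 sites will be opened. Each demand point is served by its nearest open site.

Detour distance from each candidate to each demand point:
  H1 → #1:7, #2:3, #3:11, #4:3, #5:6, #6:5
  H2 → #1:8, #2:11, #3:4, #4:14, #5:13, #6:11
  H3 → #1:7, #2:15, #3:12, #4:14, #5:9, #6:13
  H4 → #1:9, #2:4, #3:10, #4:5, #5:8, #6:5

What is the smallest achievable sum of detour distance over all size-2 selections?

28

Open {H1, H2}.
  #1→H1 7, #2→H1 3, #3→H2 4, #4→H1 3, #5→H1 6, #6→H1 5  ⇒ total 28.
Compare {H1, H4}: total 34.
Compare {H2, H4}: total 34.
No size-2 selection does better; minimum is 28.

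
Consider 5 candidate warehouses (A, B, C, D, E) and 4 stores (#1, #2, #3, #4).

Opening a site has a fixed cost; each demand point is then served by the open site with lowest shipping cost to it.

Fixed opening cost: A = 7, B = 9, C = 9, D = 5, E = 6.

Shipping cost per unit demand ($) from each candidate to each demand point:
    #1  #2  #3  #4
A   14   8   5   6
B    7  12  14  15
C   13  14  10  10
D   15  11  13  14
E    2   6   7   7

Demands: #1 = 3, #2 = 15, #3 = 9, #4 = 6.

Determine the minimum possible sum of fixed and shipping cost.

190

Open {A, E}: assign each demand point to its cheapest open site.
  #1→E 3×2=6, #2→E 15×6=90, #3→A 9×5=45, #4→A 6×6=36
  shipping cost 177, fixed 13 → total 190.
Compare {A, D, E}: shipping cost 177 + fixed 18 = 195.
Compare {A, B, E}: shipping cost 177 + fixed 22 = 199.
Compare {A, C, E}: shipping cost 177 + fixed 22 = 199.
All other subsets cost ≥ 195. Minimum total cost: 190.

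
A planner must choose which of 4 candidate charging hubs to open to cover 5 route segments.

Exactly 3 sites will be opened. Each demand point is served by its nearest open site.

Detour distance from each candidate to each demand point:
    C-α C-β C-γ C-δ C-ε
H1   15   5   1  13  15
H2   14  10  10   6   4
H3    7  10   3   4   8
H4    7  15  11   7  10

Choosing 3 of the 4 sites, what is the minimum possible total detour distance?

21

Open {H1, H2, H3}.
  C-α→H3 7, C-β→H1 5, C-γ→H1 1, C-δ→H3 4, C-ε→H2 4  ⇒ total 21.
Compare {H1, H2, H4}: total 23.
Compare {H1, H3, H4}: total 25.
No size-3 selection does better; minimum is 21.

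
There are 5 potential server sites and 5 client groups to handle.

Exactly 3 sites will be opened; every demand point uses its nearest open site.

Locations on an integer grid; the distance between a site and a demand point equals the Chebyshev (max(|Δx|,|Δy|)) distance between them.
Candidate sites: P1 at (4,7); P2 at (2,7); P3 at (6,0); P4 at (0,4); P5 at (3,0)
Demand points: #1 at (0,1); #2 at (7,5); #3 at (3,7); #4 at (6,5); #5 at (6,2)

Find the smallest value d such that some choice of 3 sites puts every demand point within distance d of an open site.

Open {P1, P2, P5}.
  Farthest demand point is #1 at distance 3 (to P5); all others are ≤ 3.
With {P1, P3, P4} the worst case is 3.
With {P1, P3, P5} the worst case is 3.
No size-3 selection achieves below 3.

3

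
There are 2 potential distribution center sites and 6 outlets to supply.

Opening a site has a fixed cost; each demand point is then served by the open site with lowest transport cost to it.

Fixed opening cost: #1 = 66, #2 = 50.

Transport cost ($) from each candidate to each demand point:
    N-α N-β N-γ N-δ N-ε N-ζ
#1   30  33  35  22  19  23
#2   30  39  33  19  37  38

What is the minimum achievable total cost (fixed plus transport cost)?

228

Open {#1}: assign each demand point to its cheapest open site.
  N-α→#1 30, N-β→#1 33, N-γ→#1 35, N-δ→#1 22, N-ε→#1 19, N-ζ→#1 23
  transport cost 162, fixed 66 → total 228.
Compare {#2}: transport cost 196 + fixed 50 = 246.
Compare {#1, #2}: transport cost 157 + fixed 116 = 273.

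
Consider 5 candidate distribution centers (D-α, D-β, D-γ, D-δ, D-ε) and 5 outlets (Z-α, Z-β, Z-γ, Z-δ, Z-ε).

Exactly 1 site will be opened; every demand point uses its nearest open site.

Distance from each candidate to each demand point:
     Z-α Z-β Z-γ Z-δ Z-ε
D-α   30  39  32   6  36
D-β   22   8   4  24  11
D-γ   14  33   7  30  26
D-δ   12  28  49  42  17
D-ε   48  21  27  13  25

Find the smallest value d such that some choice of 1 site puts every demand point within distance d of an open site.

24

Open {D-β}.
  Farthest demand point is Z-δ at distance 24 (to D-β); all others are ≤ 24.
With {D-γ} the worst case is 33.
With {D-α} the worst case is 39.
No size-1 selection achieves below 24.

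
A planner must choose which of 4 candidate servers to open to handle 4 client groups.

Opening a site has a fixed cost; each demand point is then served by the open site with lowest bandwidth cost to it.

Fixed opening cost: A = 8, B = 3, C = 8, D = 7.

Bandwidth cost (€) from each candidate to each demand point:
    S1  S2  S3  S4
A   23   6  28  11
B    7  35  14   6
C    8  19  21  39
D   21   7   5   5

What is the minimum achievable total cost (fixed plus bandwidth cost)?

Open {B, D}: assign each demand point to its cheapest open site.
  S1→B 7, S2→D 7, S3→D 5, S4→D 5
  bandwidth cost 24, fixed 10 → total 34.
Compare {C, D}: bandwidth cost 25 + fixed 15 = 40.
Compare {A, B, D}: bandwidth cost 23 + fixed 18 = 41.
Compare {B, C, D}: bandwidth cost 24 + fixed 18 = 42.
All other subsets cost ≥ 40. Minimum total cost: 34.

34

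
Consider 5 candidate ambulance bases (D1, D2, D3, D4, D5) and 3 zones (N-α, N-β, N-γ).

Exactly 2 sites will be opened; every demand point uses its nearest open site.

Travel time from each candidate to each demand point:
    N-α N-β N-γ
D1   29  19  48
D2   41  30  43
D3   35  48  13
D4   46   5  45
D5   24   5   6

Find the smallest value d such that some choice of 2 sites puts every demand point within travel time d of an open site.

24

Open {D1, D5}.
  Farthest demand point is N-α at travel time 24 (to D5); all others are ≤ 24.
With {D2, D5} the worst case is 24.
With {D3, D5} the worst case is 24.
No size-2 selection achieves below 24.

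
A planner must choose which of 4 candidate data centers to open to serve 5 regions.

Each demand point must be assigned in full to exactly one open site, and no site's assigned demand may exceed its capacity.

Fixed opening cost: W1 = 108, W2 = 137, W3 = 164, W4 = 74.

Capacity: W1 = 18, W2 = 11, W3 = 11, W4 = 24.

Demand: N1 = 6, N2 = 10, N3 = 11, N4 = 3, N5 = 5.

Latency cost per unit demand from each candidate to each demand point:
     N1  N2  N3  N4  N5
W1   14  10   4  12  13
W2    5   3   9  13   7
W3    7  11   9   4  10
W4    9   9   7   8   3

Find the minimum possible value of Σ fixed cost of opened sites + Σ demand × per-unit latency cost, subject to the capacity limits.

409

Open {W1, W4}; cheapest assignment that respects the capacities:
  W1 (cap 18, load 11): N3 — cost 11×4 = 44
  W4 (cap 24, load 24): N1, N2, N4, N5 — cost 6×9 + 10×9 + 3×8 + 5×3 = 183
  Shipping 227, fixed 182 → total 409.
  Any other capacity-feasible assignment to {W1, W4} ships for at least 227.
Compare {W2, W4}: its best feasible assignment gives total 467.
Compare {W1, W2, W4}: its best feasible assignment gives total 486.
Every other set of open sites that can feasibly serve all demand totals ≥ 467 even under its best assignment. Minimum: 409.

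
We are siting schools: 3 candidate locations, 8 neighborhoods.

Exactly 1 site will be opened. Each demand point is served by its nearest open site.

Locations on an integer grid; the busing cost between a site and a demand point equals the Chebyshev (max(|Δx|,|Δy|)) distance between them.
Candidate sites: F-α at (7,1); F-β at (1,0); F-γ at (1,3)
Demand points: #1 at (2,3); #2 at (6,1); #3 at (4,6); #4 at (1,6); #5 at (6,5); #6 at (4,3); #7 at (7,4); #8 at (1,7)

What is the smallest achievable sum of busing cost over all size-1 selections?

Open {F-γ}.
  #1→F-γ 1, #2→F-γ 5, #3→F-γ 3, #4→F-γ 3, #5→F-γ 5, #6→F-γ 3, #7→F-γ 6, #8→F-γ 4  ⇒ total 30.
Compare {F-α}: total 33.
Compare {F-β}: total 41.

30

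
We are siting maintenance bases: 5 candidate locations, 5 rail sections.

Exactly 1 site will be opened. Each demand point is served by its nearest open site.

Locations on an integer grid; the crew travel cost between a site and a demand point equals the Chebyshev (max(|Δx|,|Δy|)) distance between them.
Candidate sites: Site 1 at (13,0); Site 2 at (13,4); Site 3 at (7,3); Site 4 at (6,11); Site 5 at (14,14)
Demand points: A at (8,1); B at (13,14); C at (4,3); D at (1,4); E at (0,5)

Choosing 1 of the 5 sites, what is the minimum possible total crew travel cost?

Open {Site 3}.
  A→Site 3 2, B→Site 3 11, C→Site 3 3, D→Site 3 6, E→Site 3 7  ⇒ total 29.
Compare {Site 4}: total 38.
Compare {Site 2}: total 49.
No size-1 selection does better; minimum is 29.

29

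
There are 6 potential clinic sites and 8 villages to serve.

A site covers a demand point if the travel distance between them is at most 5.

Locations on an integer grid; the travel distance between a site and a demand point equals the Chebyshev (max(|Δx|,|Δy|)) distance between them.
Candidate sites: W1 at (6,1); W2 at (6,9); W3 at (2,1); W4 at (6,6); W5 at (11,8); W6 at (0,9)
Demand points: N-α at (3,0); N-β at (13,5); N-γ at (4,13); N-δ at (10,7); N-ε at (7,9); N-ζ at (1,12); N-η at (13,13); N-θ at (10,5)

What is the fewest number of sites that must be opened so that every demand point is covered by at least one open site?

Coverage sets (demand points within 5 of each site):
  W1: {N-α, N-θ}
  W2: {N-γ, N-δ, N-ε, N-ζ, N-θ}
  W3: {N-α}
  W4: {N-δ, N-ε, N-θ}
  W5: {N-β, N-δ, N-ε, N-η, N-θ}
  W6: {N-γ, N-ζ}
No 2 sites suffice: every size-2 union leaves at least one demand point uncovered.
But {W1, W2, W5} covers everything, so the minimum is 3.

3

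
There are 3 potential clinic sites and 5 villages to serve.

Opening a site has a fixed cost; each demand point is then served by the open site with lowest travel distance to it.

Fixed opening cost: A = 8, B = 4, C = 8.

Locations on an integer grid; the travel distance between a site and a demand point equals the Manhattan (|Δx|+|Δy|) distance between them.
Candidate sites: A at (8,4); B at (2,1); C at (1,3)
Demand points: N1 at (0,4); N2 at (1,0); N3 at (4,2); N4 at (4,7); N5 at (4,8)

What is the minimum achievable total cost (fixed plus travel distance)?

Open {B}: assign each demand point to its cheapest open site.
  N1→B 5, N2→B 2, N3→B 3, N4→B 8, N5→B 9
  travel distance 27, fixed 4 → total 31.
Compare {C}: travel distance 24 + fixed 8 = 32.
Compare {B, C}: travel distance 22 + fixed 12 = 34.
Compare {A, B}: travel distance 25 + fixed 12 = 37.
All other subsets cost ≥ 32. Minimum total cost: 31.

31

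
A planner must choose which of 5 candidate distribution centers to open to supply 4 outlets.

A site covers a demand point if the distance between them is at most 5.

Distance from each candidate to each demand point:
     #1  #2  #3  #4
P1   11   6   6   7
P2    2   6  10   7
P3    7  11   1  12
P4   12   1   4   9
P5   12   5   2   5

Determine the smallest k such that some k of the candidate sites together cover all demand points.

2

Coverage sets (demand points within 5 of each site):
  P1: {}
  P2: {#1}
  P3: {#3}
  P4: {#2, #3}
  P5: {#2, #3, #4}
No single site covers all 4 demand points.
But {P2, P5} covers everything, so the minimum is 2.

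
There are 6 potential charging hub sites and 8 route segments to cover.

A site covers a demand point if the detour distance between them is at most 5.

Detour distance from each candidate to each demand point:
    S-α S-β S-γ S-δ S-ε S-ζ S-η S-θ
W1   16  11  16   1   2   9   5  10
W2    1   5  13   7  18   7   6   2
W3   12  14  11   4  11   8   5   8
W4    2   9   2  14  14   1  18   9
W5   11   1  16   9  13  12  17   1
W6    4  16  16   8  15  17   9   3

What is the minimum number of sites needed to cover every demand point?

3

Coverage sets (demand points within 5 of each site):
  W1: {S-δ, S-ε, S-η}
  W2: {S-α, S-β, S-θ}
  W3: {S-δ, S-η}
  W4: {S-α, S-γ, S-ζ}
  W5: {S-β, S-θ}
  W6: {S-α, S-θ}
No 2 sites suffice: every size-2 union leaves at least one demand point uncovered.
But {W1, W2, W4} covers everything, so the minimum is 3.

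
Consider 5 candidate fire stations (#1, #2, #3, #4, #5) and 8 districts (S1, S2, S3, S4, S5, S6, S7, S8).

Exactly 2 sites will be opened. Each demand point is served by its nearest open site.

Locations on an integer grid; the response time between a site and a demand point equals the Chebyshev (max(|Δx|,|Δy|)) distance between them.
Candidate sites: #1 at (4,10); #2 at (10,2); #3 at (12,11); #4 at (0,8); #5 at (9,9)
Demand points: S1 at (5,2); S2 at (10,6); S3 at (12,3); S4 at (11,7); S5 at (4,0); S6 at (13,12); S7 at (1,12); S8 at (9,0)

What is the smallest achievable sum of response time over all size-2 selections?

Open {#2, #5}.
  S1→#2 5, S2→#5 3, S3→#2 2, S4→#5 2, S5→#2 6, S6→#5 4, S7→#5 8, S8→#2 2  ⇒ total 32.
Compare {#2, #3}: total 34.
Compare {#1, #2}: total 36.
No size-2 selection does better; minimum is 32.

32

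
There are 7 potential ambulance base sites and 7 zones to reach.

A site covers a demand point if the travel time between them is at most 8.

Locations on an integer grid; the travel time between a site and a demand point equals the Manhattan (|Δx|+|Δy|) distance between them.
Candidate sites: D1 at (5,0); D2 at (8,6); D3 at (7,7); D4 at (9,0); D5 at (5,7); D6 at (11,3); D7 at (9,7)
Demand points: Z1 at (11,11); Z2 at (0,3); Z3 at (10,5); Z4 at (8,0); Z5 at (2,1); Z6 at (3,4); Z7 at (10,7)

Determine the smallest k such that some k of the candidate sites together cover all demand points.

2

Coverage sets (demand points within 8 of each site):
  D1: {Z2, Z4, Z5, Z6}
  D2: {Z1, Z3, Z4, Z6, Z7}
  D3: {Z1, Z3, Z4, Z6, Z7}
  D4: {Z3, Z4, Z5, Z7}
  D5: {Z3, Z6, Z7}
  D6: {Z1, Z3, Z4, Z7}
  D7: {Z1, Z3, Z4, Z7}
No single site covers all 7 demand points.
But {D1, D2} covers everything, so the minimum is 2.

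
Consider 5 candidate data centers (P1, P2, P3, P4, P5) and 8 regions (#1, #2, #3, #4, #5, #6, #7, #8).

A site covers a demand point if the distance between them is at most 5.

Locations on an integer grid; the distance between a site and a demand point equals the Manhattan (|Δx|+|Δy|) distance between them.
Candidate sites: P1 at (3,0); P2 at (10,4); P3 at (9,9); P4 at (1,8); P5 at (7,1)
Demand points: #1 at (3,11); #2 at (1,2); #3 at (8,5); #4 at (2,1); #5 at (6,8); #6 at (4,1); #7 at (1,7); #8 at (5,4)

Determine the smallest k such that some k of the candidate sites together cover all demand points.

3

Coverage sets (demand points within 5 of each site):
  P1: {#2, #4, #6}
  P2: {#3, #8}
  P3: {#3, #5}
  P4: {#1, #5, #7}
  P5: {#3, #4, #6, #8}
No 2 sites suffice: every size-2 union leaves at least one demand point uncovered.
But {P1, P2, P4} covers everything, so the minimum is 3.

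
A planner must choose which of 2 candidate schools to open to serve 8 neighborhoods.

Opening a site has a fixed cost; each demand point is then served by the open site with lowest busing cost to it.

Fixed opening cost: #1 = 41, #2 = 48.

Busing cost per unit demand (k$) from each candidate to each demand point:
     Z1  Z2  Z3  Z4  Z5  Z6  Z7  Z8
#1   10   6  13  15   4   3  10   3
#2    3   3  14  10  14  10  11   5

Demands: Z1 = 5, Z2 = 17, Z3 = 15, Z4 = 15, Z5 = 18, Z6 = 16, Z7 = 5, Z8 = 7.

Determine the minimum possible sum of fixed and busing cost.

691

Open {#1, #2}: assign each demand point to its cheapest open site.
  Z1→#2 5×3=15, Z2→#2 17×3=51, Z3→#1 15×13=195, Z4→#2 15×10=150, Z5→#1 18×4=72, Z6→#1 16×3=48, Z7→#1 5×10=50, Z8→#1 7×3=21
  busing cost 602, fixed 89 → total 691.
Compare {#1}: busing cost 763 + fixed 41 = 804.
Compare {#2}: busing cost 928 + fixed 48 = 976.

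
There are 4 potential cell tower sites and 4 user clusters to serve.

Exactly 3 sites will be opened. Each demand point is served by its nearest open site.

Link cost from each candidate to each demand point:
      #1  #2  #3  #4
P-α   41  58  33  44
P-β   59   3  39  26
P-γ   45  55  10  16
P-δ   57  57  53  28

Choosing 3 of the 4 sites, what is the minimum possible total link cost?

Open {P-α, P-β, P-γ}.
  #1→P-α 41, #2→P-β 3, #3→P-γ 10, #4→P-γ 16  ⇒ total 70.
Compare {P-β, P-γ, P-δ}: total 74.
Compare {P-α, P-β, P-δ}: total 103.
No size-3 selection does better; minimum is 70.

70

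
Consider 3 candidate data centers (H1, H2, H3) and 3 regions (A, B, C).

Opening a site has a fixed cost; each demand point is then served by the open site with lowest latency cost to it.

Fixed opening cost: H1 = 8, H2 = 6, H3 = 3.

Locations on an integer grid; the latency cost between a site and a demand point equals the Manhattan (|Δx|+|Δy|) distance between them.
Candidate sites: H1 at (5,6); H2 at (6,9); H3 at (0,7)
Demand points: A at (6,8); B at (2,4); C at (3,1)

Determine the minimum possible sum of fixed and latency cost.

Open {H1}: assign each demand point to its cheapest open site.
  A→H1 3, B→H1 5, C→H1 7
  latency cost 15, fixed 8 → total 23.
Compare {H3}: latency cost 21 + fixed 3 = 24.
Compare {H2, H3}: latency cost 15 + fixed 9 = 24.
Compare {H1, H3}: latency cost 15 + fixed 11 = 26.
All other subsets cost ≥ 24. Minimum total cost: 23.

23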